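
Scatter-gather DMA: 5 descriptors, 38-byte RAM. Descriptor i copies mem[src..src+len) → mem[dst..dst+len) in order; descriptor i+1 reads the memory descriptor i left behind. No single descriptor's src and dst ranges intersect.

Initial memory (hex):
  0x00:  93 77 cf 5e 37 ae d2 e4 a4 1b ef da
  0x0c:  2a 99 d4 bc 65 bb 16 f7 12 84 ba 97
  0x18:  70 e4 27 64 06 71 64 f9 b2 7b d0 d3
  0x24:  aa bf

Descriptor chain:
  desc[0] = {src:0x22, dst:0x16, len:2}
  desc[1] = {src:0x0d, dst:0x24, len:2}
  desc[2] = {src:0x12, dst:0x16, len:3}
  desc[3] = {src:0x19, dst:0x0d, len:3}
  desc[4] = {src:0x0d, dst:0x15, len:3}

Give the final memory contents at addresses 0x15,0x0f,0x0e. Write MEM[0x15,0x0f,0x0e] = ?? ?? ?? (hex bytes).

#0 dst[0x16+2] := {0xd0,0xd3}
#1 dst[0x24+2] := {0x99,0xd4}
#2 dst[0x16+3] := {0x16,0xf7,0x12}
#3 dst[0x0d+3] := {0xe4,0x27,0x64}
#4 dst[0x15+3] := {0xe4,0x27,0x64}
query mem[0x15]=0xe4, mem[0x0f]=0x64, mem[0x0e]=0x27

MEM[0x15,0x0f,0x0e] = e4 64 27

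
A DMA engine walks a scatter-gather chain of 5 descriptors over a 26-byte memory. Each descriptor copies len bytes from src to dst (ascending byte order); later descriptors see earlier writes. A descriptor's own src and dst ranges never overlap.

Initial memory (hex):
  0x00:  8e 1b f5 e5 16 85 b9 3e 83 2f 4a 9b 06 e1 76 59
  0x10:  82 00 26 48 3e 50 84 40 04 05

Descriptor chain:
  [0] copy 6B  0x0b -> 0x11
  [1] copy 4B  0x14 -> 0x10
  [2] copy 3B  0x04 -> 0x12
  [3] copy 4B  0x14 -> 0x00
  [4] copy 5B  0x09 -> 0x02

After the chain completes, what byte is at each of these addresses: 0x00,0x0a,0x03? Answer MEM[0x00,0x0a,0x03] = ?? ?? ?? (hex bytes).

MEM[0x00,0x0a,0x03] = b9 4a 4a

[0] 0x0b->0x11 len=6 : 9b 06 e1 76 59 82
[1] 0x14->0x10 len=4 : 76 59 82 40
[2] 0x04->0x12 len=3 : 16 85 b9
[3] 0x14->0x00 len=4 : b9 59 82 40
[4] 0x09->0x02 len=5 : 2f 4a 9b 06 e1
query mem[0x00]=0xb9, mem[0x0a]=0x4a, mem[0x03]=0x4a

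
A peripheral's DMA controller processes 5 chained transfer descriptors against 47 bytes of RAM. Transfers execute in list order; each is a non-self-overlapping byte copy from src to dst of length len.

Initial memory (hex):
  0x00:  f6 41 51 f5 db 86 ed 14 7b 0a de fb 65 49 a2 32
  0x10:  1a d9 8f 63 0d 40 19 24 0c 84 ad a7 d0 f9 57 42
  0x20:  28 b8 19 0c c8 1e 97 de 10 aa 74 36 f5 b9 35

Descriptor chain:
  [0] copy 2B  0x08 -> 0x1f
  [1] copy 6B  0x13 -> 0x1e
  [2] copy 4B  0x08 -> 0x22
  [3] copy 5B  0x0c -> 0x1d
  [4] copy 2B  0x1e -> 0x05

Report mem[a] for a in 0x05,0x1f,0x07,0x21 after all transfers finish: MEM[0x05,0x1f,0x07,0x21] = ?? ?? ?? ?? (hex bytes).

MEM[0x05,0x1f,0x07,0x21] = 49 a2 14 1a

D0: mem[0x1f..0x20] <- [7b 0a]
D1: mem[0x1e..0x23] <- [63 0d 40 19 24 0c]
D2: mem[0x22..0x25] <- [7b 0a de fb]
D3: mem[0x1d..0x21] <- [65 49 a2 32 1a]
D4: mem[0x05..0x06] <- [49 a2]
query mem[0x05]=0x49, mem[0x1f]=0xa2, mem[0x07]=0x14, mem[0x21]=0x1a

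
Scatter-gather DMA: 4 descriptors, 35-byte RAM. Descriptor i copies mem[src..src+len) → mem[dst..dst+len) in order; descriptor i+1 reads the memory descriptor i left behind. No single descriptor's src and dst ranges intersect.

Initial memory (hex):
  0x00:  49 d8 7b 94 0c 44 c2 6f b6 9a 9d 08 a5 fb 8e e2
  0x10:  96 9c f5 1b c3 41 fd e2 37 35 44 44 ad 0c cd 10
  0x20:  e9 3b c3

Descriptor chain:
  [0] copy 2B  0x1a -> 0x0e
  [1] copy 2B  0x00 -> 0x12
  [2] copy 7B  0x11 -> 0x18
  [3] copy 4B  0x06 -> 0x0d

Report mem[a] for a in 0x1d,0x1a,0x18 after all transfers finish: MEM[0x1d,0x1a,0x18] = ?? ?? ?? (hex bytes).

MEM[0x1d,0x1a,0x18] = fd d8 9c

D0: mem[0x0e..0x0f] <- [44 44]
D1: mem[0x12..0x13] <- [49 d8]
D2: mem[0x18..0x1e] <- [9c 49 d8 c3 41 fd e2]
D3: mem[0x0d..0x10] <- [c2 6f b6 9a]
query mem[0x1d]=0xfd, mem[0x1a]=0xd8, mem[0x18]=0x9c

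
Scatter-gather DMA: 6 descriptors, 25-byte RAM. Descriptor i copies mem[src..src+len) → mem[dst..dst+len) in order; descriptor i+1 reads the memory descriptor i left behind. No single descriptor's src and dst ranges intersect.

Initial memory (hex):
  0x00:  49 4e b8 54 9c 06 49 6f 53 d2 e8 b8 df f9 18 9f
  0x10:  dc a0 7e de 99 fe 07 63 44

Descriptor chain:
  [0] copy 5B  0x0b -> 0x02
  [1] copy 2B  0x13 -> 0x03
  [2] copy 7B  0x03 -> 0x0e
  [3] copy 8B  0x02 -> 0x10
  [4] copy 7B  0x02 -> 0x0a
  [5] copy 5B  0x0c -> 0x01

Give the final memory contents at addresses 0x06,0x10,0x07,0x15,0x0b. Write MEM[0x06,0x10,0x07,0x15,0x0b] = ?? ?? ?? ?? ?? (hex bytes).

MEM[0x06,0x10,0x07,0x15,0x0b] = 9f 53 6f 6f de

D0: mem[0x02..0x06] <- [b8 df f9 18 9f]
D1: mem[0x03..0x04] <- [de 99]
D2: mem[0x0e..0x14] <- [de 99 18 9f 6f 53 d2]
D3: mem[0x10..0x17] <- [b8 de 99 18 9f 6f 53 d2]
D4: mem[0x0a..0x10] <- [b8 de 99 18 9f 6f 53]
D5: mem[0x01..0x05] <- [99 18 9f 6f 53]
query mem[0x06]=0x9f, mem[0x10]=0x53, mem[0x07]=0x6f, mem[0x15]=0x6f, mem[0x0b]=0xde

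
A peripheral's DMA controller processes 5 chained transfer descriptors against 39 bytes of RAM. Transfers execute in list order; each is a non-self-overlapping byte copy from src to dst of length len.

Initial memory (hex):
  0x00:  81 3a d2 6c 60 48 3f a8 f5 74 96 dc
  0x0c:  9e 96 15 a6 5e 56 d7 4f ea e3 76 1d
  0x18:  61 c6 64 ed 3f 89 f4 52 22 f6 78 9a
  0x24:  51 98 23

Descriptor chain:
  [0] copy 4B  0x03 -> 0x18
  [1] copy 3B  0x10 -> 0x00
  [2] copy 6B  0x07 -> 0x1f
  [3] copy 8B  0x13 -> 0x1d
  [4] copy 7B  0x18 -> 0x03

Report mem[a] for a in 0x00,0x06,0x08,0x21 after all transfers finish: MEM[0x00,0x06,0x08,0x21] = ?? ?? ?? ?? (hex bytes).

MEM[0x00,0x06,0x08,0x21] = 5e 3f 4f 1d

#0 dst[0x18+4] := {0x6c,0x60,0x48,0x3f}
#1 dst[0x00+3] := {0x5e,0x56,0xd7}
#2 dst[0x1f+6] := {0xa8,0xf5,0x74,0x96,0xdc,0x9e}
#3 dst[0x1d+8] := {0x4f,0xea,0xe3,0x76,0x1d,0x6c,0x60,0x48}
#4 dst[0x03+7] := {0x6c,0x60,0x48,0x3f,0x3f,0x4f,0xea}
query mem[0x00]=0x5e, mem[0x06]=0x3f, mem[0x08]=0x4f, mem[0x21]=0x1d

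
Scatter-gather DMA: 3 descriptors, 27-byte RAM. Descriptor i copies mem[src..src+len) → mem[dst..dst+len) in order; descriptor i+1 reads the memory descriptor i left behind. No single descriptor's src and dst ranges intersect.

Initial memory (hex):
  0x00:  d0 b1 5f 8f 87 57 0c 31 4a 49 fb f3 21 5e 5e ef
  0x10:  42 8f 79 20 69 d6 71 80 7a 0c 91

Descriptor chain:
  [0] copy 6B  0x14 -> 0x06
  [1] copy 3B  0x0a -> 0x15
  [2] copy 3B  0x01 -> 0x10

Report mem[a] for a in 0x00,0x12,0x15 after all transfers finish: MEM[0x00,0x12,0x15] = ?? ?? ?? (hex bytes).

MEM[0x00,0x12,0x15] = d0 8f 7a

D0: mem[0x06..0x0b] <- [69 d6 71 80 7a 0c]
D1: mem[0x15..0x17] <- [7a 0c 21]
D2: mem[0x10..0x12] <- [b1 5f 8f]
query mem[0x00]=0xd0, mem[0x12]=0x8f, mem[0x15]=0x7a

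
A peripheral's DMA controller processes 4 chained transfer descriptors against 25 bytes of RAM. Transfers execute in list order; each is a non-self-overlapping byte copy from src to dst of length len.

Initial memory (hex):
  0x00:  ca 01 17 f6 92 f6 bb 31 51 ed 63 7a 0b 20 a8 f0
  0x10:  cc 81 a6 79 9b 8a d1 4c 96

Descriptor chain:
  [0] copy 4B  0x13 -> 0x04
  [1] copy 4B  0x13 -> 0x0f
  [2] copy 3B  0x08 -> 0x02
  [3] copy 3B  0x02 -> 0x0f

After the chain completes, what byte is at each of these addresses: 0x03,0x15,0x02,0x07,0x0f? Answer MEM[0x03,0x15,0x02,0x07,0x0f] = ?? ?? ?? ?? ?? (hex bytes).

D0: mem[0x04..0x07] <- [79 9b 8a d1]
D1: mem[0x0f..0x12] <- [79 9b 8a d1]
D2: mem[0x02..0x04] <- [51 ed 63]
D3: mem[0x0f..0x11] <- [51 ed 63]
query mem[0x03]=0xed, mem[0x15]=0x8a, mem[0x02]=0x51, mem[0x07]=0xd1, mem[0x0f]=0x51

MEM[0x03,0x15,0x02,0x07,0x0f] = ed 8a 51 d1 51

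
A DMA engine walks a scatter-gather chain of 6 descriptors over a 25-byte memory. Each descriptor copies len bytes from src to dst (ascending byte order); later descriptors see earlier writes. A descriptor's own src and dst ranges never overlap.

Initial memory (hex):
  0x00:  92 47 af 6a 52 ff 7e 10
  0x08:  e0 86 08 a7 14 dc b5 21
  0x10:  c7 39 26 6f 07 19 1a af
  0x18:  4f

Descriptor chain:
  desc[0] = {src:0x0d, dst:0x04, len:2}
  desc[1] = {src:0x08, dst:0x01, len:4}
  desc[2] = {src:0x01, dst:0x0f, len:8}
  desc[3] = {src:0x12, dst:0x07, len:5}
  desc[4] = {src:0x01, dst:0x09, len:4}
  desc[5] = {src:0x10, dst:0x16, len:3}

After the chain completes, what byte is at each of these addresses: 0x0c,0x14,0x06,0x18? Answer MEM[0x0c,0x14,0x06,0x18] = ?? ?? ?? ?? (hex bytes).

MEM[0x0c,0x14,0x06,0x18] = a7 7e 7e a7

[0] 0x0d->0x04 len=2 : dc b5
[1] 0x08->0x01 len=4 : e0 86 08 a7
[2] 0x01->0x0f len=8 : e0 86 08 a7 b5 7e 10 e0
[3] 0x12->0x07 len=5 : a7 b5 7e 10 e0
[4] 0x01->0x09 len=4 : e0 86 08 a7
[5] 0x10->0x16 len=3 : 86 08 a7
query mem[0x0c]=0xa7, mem[0x14]=0x7e, mem[0x06]=0x7e, mem[0x18]=0xa7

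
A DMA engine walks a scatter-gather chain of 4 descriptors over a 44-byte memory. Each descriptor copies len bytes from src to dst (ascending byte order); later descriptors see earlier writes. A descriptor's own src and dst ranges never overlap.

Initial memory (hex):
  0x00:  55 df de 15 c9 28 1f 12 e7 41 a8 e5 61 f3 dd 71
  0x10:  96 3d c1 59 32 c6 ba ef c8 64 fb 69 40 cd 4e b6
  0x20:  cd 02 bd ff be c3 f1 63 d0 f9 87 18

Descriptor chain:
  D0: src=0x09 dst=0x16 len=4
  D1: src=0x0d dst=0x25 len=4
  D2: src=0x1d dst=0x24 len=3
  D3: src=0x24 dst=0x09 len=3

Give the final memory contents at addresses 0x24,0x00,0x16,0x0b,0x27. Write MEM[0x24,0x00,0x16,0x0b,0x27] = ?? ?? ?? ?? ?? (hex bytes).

MEM[0x24,0x00,0x16,0x0b,0x27] = cd 55 41 b6 71

D0: mem[0x16..0x19] <- [41 a8 e5 61]
D1: mem[0x25..0x28] <- [f3 dd 71 96]
D2: mem[0x24..0x26] <- [cd 4e b6]
D3: mem[0x09..0x0b] <- [cd 4e b6]
query mem[0x24]=0xcd, mem[0x00]=0x55, mem[0x16]=0x41, mem[0x0b]=0xb6, mem[0x27]=0x71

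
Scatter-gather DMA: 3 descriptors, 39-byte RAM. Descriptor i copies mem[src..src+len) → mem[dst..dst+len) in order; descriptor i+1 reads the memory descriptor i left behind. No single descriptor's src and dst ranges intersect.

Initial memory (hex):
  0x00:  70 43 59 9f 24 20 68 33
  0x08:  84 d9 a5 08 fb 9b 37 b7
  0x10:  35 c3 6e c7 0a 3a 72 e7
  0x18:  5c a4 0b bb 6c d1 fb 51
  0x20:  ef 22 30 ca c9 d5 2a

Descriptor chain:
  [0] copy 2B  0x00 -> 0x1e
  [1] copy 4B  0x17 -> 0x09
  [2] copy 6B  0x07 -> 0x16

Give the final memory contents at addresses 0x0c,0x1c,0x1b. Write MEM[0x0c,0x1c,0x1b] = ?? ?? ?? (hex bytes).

MEM[0x0c,0x1c,0x1b] = 0b 6c 0b

D0: mem[0x1e..0x1f] <- [70 43]
D1: mem[0x09..0x0c] <- [e7 5c a4 0b]
D2: mem[0x16..0x1b] <- [33 84 e7 5c a4 0b]
query mem[0x0c]=0x0b, mem[0x1c]=0x6c, mem[0x1b]=0x0b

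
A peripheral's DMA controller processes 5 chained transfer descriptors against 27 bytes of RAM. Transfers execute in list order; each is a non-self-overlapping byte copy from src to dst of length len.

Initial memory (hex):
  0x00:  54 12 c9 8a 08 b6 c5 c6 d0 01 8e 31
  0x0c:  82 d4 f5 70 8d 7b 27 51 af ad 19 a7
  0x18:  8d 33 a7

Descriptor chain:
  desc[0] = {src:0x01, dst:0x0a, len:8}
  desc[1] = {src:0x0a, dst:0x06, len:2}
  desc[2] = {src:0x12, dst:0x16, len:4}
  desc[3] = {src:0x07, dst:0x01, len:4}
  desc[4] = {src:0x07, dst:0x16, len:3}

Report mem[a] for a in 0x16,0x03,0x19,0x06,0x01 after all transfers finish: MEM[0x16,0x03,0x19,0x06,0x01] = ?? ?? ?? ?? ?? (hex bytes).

MEM[0x16,0x03,0x19,0x06,0x01] = c9 01 ad 12 c9

[0] 0x01->0x0a len=8 : 12 c9 8a 08 b6 c5 c6 d0
[1] 0x0a->0x06 len=2 : 12 c9
[2] 0x12->0x16 len=4 : 27 51 af ad
[3] 0x07->0x01 len=4 : c9 d0 01 12
[4] 0x07->0x16 len=3 : c9 d0 01
query mem[0x16]=0xc9, mem[0x03]=0x01, mem[0x19]=0xad, mem[0x06]=0x12, mem[0x01]=0xc9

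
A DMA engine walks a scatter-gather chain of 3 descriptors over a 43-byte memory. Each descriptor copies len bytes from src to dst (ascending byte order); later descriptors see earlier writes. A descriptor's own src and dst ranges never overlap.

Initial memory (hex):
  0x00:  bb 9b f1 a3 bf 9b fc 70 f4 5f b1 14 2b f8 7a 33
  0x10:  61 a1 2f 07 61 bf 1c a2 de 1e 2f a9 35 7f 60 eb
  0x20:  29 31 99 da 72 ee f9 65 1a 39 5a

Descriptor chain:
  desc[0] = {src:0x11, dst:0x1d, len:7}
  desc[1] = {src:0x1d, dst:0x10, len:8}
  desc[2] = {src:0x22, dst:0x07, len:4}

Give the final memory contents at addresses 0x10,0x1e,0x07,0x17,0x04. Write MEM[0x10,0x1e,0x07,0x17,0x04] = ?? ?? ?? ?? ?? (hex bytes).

MEM[0x10,0x1e,0x07,0x17,0x04] = a1 2f 1c 72 bf

[0] 0x11->0x1d len=7 : a1 2f 07 61 bf 1c a2
[1] 0x1d->0x10 len=8 : a1 2f 07 61 bf 1c a2 72
[2] 0x22->0x07 len=4 : 1c a2 72 ee
query mem[0x10]=0xa1, mem[0x1e]=0x2f, mem[0x07]=0x1c, mem[0x17]=0x72, mem[0x04]=0xbf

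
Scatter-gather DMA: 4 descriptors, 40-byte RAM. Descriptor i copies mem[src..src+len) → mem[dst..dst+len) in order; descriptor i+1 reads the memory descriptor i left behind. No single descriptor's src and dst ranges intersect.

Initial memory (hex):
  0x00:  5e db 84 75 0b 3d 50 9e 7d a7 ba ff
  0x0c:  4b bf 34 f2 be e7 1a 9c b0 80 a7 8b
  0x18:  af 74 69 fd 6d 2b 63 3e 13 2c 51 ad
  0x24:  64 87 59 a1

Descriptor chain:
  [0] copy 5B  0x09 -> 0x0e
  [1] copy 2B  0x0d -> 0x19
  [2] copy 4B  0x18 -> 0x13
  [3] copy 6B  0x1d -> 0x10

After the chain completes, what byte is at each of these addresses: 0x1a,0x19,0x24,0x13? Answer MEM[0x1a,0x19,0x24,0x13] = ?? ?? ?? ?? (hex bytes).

MEM[0x1a,0x19,0x24,0x13] = a7 bf 64 13

  after D0: wrote 5B at 0x0e = a7baff4bbf
  after D1: wrote 2B at 0x19 = bfa7
  after D2: wrote 4B at 0x13 = afbfa7fd
  after D3: wrote 6B at 0x10 = 2b633e132c51
query mem[0x1a]=0xa7, mem[0x19]=0xbf, mem[0x24]=0x64, mem[0x13]=0x13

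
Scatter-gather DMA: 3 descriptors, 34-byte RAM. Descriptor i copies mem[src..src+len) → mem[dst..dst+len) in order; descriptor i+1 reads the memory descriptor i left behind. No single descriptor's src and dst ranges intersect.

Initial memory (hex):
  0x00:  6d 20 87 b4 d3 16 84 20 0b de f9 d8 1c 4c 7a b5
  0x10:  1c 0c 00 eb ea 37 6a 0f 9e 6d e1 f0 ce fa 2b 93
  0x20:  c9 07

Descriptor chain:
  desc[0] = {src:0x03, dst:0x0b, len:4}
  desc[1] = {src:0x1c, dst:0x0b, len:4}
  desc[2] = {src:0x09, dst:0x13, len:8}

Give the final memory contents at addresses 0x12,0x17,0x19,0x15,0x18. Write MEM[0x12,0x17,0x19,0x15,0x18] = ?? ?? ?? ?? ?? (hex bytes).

#0 dst[0x0b+4] := {0xb4,0xd3,0x16,0x84}
#1 dst[0x0b+4] := {0xce,0xfa,0x2b,0x93}
#2 dst[0x13+8] := {0xde,0xf9,0xce,0xfa,0x2b,0x93,0xb5,0x1c}
query mem[0x12]=0x00, mem[0x17]=0x2b, mem[0x19]=0xb5, mem[0x15]=0xce, mem[0x18]=0x93

MEM[0x12,0x17,0x19,0x15,0x18] = 00 2b b5 ce 93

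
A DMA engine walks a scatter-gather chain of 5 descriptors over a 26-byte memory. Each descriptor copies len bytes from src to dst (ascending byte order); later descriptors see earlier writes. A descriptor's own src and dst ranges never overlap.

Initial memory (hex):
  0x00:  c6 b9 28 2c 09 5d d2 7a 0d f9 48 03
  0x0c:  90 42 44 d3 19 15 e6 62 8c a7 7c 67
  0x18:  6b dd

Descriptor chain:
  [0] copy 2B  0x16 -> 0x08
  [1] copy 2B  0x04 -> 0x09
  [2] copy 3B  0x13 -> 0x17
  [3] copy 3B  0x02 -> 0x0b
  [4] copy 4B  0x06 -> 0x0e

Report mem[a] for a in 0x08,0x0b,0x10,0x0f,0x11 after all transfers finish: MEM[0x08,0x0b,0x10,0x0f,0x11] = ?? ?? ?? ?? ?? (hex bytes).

MEM[0x08,0x0b,0x10,0x0f,0x11] = 7c 28 7c 7a 09

#0 dst[0x08+2] := {0x7c,0x67}
#1 dst[0x09+2] := {0x09,0x5d}
#2 dst[0x17+3] := {0x62,0x8c,0xa7}
#3 dst[0x0b+3] := {0x28,0x2c,0x09}
#4 dst[0x0e+4] := {0xd2,0x7a,0x7c,0x09}
query mem[0x08]=0x7c, mem[0x0b]=0x28, mem[0x10]=0x7c, mem[0x0f]=0x7a, mem[0x11]=0x09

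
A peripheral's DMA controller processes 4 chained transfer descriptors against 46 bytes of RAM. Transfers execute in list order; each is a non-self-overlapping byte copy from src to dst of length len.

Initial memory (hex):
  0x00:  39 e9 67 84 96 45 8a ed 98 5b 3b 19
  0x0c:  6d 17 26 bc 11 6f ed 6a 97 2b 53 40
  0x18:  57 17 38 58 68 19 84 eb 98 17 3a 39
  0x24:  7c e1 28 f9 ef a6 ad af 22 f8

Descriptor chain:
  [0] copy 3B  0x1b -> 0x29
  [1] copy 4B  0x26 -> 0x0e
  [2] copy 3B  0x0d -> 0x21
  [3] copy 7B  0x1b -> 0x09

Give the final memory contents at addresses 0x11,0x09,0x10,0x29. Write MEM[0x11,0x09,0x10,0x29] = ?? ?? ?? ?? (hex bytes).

MEM[0x11,0x09,0x10,0x29] = 58 58 ef 58

D0: mem[0x29..0x2b] <- [58 68 19]
D1: mem[0x0e..0x11] <- [28 f9 ef 58]
D2: mem[0x21..0x23] <- [17 28 f9]
D3: mem[0x09..0x0f] <- [58 68 19 84 eb 98 17]
query mem[0x11]=0x58, mem[0x09]=0x58, mem[0x10]=0xef, mem[0x29]=0x58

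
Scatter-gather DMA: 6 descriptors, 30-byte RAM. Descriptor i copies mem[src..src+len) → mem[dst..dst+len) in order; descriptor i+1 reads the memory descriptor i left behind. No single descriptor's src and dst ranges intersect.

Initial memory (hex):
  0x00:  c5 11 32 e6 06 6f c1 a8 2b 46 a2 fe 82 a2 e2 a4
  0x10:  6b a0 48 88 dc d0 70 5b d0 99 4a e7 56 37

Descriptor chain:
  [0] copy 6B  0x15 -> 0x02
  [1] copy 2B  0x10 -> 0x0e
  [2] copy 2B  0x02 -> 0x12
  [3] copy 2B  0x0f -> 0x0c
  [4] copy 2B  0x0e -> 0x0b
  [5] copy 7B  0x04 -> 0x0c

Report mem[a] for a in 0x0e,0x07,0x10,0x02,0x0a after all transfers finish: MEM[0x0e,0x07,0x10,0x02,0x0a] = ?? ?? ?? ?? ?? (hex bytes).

MEM[0x0e,0x07,0x10,0x02,0x0a] = 99 4a 2b d0 a2

D0: mem[0x02..0x07] <- [d0 70 5b d0 99 4a]
D1: mem[0x0e..0x0f] <- [6b a0]
D2: mem[0x12..0x13] <- [d0 70]
D3: mem[0x0c..0x0d] <- [a0 6b]
D4: mem[0x0b..0x0c] <- [6b a0]
D5: mem[0x0c..0x12] <- [5b d0 99 4a 2b 46 a2]
query mem[0x0e]=0x99, mem[0x07]=0x4a, mem[0x10]=0x2b, mem[0x02]=0xd0, mem[0x0a]=0xa2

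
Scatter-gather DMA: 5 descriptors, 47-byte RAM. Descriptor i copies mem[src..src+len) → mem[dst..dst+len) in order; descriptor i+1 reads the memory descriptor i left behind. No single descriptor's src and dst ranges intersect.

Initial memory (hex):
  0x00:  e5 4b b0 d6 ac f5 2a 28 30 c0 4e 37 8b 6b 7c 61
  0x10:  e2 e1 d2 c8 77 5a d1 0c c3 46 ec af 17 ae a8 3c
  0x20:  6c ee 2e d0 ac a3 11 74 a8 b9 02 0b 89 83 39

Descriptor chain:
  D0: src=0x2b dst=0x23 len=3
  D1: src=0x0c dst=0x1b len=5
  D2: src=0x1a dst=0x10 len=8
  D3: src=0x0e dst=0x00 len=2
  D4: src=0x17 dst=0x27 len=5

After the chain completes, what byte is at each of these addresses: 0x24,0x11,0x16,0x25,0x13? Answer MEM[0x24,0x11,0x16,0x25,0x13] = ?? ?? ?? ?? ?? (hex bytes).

#0 dst[0x23+3] := {0x0b,0x89,0x83}
#1 dst[0x1b+5] := {0x8b,0x6b,0x7c,0x61,0xe2}
#2 dst[0x10+8] := {0xec,0x8b,0x6b,0x7c,0x61,0xe2,0x6c,0xee}
#3 dst[0x00+2] := {0x7c,0x61}
#4 dst[0x27+5] := {0xee,0xc3,0x46,0xec,0x8b}
query mem[0x24]=0x89, mem[0x11]=0x8b, mem[0x16]=0x6c, mem[0x25]=0x83, mem[0x13]=0x7c

MEM[0x24,0x11,0x16,0x25,0x13] = 89 8b 6c 83 7c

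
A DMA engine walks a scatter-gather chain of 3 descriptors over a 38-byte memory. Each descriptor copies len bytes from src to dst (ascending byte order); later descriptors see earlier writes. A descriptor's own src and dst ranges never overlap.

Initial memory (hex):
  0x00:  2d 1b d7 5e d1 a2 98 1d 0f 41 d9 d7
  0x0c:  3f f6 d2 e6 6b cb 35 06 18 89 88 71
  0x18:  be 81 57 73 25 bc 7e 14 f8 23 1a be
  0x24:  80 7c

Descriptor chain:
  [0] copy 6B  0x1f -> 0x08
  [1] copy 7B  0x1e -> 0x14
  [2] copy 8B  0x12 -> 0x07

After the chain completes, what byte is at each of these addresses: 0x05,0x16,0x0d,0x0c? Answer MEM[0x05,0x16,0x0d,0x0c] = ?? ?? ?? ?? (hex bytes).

  after D0: wrote 6B at 0x08 = 14f8231abe80
  after D1: wrote 7B at 0x14 = 7e14f8231abe80
  after D2: wrote 8B at 0x07 = 35067e14f8231abe
query mem[0x05]=0xa2, mem[0x16]=0xf8, mem[0x0d]=0x1a, mem[0x0c]=0x23

MEM[0x05,0x16,0x0d,0x0c] = a2 f8 1a 23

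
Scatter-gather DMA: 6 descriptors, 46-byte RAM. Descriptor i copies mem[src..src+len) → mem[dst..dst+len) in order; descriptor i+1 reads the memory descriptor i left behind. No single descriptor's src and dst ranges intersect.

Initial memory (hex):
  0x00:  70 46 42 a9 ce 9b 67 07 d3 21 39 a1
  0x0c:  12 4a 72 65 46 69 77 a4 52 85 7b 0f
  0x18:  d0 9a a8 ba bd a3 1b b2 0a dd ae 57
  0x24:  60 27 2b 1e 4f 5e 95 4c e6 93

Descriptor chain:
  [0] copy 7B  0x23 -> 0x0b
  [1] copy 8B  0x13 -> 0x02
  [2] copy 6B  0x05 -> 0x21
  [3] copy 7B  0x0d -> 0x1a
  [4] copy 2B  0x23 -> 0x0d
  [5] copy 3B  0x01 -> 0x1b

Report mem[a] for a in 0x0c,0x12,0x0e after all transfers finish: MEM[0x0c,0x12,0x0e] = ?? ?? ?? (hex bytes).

MEM[0x0c,0x12,0x0e] = 60 77 9a

#0 dst[0x0b+7] := {0x57,0x60,0x27,0x2b,0x1e,0x4f,0x5e}
#1 dst[0x02+8] := {0xa4,0x52,0x85,0x7b,0x0f,0xd0,0x9a,0xa8}
#2 dst[0x21+6] := {0x7b,0x0f,0xd0,0x9a,0xa8,0x39}
#3 dst[0x1a+7] := {0x27,0x2b,0x1e,0x4f,0x5e,0x77,0xa4}
#4 dst[0x0d+2] := {0xd0,0x9a}
#5 dst[0x1b+3] := {0x46,0xa4,0x52}
query mem[0x0c]=0x60, mem[0x12]=0x77, mem[0x0e]=0x9a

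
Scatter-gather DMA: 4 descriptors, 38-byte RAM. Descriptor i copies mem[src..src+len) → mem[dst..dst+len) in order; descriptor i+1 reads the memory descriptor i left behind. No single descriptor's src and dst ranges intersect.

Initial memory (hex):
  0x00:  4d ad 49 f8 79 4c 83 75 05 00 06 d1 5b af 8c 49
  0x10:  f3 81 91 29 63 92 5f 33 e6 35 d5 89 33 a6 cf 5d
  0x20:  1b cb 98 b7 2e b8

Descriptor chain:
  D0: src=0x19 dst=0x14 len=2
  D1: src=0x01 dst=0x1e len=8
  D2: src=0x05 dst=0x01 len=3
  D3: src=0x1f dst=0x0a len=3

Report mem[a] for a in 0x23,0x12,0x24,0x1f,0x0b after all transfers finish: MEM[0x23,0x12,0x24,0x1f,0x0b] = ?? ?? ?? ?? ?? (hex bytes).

  after D0: wrote 2B at 0x14 = 35d5
  after D1: wrote 8B at 0x1e = ad49f8794c837505
  after D2: wrote 3B at 0x01 = 4c8375
  after D3: wrote 3B at 0x0a = 49f879
query mem[0x23]=0x83, mem[0x12]=0x91, mem[0x24]=0x75, mem[0x1f]=0x49, mem[0x0b]=0xf8

MEM[0x23,0x12,0x24,0x1f,0x0b] = 83 91 75 49 f8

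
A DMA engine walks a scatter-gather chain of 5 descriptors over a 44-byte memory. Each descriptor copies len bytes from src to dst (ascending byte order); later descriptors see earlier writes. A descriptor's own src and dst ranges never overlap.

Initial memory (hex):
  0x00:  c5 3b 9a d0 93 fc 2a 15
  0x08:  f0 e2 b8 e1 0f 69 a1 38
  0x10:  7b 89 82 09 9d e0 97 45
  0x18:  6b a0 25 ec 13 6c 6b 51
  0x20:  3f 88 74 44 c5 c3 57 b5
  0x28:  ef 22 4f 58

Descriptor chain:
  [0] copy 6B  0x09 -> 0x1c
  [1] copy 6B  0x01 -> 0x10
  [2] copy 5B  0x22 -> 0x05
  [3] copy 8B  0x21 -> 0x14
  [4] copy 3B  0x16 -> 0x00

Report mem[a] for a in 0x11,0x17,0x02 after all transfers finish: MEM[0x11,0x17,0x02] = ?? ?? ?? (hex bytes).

MEM[0x11,0x17,0x02] = 9a c5 c3

[0] 0x09->0x1c len=6 : e2 b8 e1 0f 69 a1
[1] 0x01->0x10 len=6 : 3b 9a d0 93 fc 2a
[2] 0x22->0x05 len=5 : 74 44 c5 c3 57
[3] 0x21->0x14 len=8 : a1 74 44 c5 c3 57 b5 ef
[4] 0x16->0x00 len=3 : 44 c5 c3
query mem[0x11]=0x9a, mem[0x17]=0xc5, mem[0x02]=0xc3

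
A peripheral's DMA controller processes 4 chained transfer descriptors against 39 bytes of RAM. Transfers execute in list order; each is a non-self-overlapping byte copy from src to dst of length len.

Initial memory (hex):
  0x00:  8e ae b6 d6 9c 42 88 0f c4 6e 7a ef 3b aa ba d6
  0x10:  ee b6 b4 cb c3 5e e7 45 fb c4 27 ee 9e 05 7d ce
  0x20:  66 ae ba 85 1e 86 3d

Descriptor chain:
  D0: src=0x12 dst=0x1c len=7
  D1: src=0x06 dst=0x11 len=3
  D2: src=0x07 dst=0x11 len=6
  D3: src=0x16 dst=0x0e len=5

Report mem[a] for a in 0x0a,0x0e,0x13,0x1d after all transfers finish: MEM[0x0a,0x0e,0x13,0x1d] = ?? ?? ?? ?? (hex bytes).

MEM[0x0a,0x0e,0x13,0x1d] = 7a 3b 6e cb

D0: mem[0x1c..0x22] <- [b4 cb c3 5e e7 45 fb]
D1: mem[0x11..0x13] <- [88 0f c4]
D2: mem[0x11..0x16] <- [0f c4 6e 7a ef 3b]
D3: mem[0x0e..0x12] <- [3b 45 fb c4 27]
query mem[0x0a]=0x7a, mem[0x0e]=0x3b, mem[0x13]=0x6e, mem[0x1d]=0xcb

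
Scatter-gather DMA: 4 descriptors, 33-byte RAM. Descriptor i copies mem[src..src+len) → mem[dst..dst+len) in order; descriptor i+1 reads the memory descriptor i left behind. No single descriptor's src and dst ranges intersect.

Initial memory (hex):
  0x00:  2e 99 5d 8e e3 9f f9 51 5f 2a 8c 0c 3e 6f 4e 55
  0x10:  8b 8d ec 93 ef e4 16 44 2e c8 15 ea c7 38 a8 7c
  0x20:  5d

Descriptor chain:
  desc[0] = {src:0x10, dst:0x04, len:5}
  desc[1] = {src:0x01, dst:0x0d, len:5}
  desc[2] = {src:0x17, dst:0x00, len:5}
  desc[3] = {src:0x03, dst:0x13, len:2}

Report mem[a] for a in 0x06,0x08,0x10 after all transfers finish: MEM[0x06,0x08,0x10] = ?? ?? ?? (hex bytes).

[0] 0x10->0x04 len=5 : 8b 8d ec 93 ef
[1] 0x01->0x0d len=5 : 99 5d 8e 8b 8d
[2] 0x17->0x00 len=5 : 44 2e c8 15 ea
[3] 0x03->0x13 len=2 : 15 ea
query mem[0x06]=0xec, mem[0x08]=0xef, mem[0x10]=0x8b

MEM[0x06,0x08,0x10] = ec ef 8b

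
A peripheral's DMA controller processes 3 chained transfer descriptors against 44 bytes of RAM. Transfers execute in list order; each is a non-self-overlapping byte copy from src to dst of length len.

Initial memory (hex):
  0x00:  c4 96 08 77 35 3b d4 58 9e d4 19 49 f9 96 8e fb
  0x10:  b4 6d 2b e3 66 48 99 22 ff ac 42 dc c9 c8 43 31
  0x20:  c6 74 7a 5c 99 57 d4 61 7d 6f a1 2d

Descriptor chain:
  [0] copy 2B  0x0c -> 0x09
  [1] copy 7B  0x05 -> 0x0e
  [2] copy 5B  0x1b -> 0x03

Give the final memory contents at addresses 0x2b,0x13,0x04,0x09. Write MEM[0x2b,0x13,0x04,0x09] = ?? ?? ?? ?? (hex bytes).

MEM[0x2b,0x13,0x04,0x09] = 2d 96 c9 f9

[0] 0x0c->0x09 len=2 : f9 96
[1] 0x05->0x0e len=7 : 3b d4 58 9e f9 96 49
[2] 0x1b->0x03 len=5 : dc c9 c8 43 31
query mem[0x2b]=0x2d, mem[0x13]=0x96, mem[0x04]=0xc9, mem[0x09]=0xf9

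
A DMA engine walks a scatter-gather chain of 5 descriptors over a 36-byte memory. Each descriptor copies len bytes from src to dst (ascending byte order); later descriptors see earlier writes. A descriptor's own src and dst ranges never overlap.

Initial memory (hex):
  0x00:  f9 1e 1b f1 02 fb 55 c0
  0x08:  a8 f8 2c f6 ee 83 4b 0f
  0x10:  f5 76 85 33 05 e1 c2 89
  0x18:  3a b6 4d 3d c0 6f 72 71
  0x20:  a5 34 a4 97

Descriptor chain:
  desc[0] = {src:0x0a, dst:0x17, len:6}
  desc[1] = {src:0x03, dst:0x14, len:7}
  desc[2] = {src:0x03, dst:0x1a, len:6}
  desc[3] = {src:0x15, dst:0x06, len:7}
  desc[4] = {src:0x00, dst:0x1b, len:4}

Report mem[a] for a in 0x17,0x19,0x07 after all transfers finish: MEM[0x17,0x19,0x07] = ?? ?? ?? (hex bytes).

  after D0: wrote 6B at 0x17 = 2cf6ee834b0f
  after D1: wrote 7B at 0x14 = f102fb55c0a8f8
  after D2: wrote 6B at 0x1a = f102fb55c0a8
  after D3: wrote 7B at 0x06 = 02fb55c0a8f102
  after D4: wrote 4B at 0x1b = f91e1bf1
query mem[0x17]=0x55, mem[0x19]=0xa8, mem[0x07]=0xfb

MEM[0x17,0x19,0x07] = 55 a8 fb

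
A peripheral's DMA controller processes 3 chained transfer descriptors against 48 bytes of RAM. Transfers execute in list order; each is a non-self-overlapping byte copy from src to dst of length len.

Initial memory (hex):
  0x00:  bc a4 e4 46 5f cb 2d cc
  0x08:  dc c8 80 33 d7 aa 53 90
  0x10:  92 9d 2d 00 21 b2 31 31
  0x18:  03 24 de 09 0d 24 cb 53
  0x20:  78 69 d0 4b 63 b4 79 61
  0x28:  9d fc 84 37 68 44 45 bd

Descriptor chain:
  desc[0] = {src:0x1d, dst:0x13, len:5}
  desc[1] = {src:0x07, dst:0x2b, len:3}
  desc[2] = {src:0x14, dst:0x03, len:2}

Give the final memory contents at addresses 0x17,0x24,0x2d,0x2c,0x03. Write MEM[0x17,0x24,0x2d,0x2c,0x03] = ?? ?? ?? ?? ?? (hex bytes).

  after D0: wrote 5B at 0x13 = 24cb537869
  after D1: wrote 3B at 0x2b = ccdcc8
  after D2: wrote 2B at 0x03 = cb53
query mem[0x17]=0x69, mem[0x24]=0x63, mem[0x2d]=0xc8, mem[0x2c]=0xdc, mem[0x03]=0xcb

MEM[0x17,0x24,0x2d,0x2c,0x03] = 69 63 c8 dc cb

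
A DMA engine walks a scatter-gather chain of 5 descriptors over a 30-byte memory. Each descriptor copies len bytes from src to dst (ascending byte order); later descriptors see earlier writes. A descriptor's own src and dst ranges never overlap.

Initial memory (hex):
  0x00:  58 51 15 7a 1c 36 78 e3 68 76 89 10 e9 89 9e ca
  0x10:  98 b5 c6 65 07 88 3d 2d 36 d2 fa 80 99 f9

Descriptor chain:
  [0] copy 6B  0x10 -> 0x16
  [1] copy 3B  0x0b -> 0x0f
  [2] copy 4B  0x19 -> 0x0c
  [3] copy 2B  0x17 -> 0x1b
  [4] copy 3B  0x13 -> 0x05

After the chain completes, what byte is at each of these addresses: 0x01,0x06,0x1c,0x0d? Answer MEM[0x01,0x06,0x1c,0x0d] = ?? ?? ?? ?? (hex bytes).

[0] 0x10->0x16 len=6 : 98 b5 c6 65 07 88
[1] 0x0b->0x0f len=3 : 10 e9 89
[2] 0x19->0x0c len=4 : 65 07 88 99
[3] 0x17->0x1b len=2 : b5 c6
[4] 0x13->0x05 len=3 : 65 07 88
query mem[0x01]=0x51, mem[0x06]=0x07, mem[0x1c]=0xc6, mem[0x0d]=0x07

MEM[0x01,0x06,0x1c,0x0d] = 51 07 c6 07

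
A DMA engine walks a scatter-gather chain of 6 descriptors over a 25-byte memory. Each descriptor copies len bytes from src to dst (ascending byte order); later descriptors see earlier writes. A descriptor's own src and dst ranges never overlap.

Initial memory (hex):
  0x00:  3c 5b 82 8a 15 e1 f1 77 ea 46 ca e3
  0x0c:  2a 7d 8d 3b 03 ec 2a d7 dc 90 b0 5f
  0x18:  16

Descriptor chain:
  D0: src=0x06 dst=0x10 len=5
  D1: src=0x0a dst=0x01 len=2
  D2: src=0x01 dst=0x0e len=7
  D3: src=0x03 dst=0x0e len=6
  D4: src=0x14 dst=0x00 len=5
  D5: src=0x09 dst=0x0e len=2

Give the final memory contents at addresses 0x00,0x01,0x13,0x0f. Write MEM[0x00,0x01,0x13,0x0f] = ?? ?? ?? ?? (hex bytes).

#0 dst[0x10+5] := {0xf1,0x77,0xea,0x46,0xca}
#1 dst[0x01+2] := {0xca,0xe3}
#2 dst[0x0e+7] := {0xca,0xe3,0x8a,0x15,0xe1,0xf1,0x77}
#3 dst[0x0e+6] := {0x8a,0x15,0xe1,0xf1,0x77,0xea}
#4 dst[0x00+5] := {0x77,0x90,0xb0,0x5f,0x16}
#5 dst[0x0e+2] := {0x46,0xca}
query mem[0x00]=0x77, mem[0x01]=0x90, mem[0x13]=0xea, mem[0x0f]=0xca

MEM[0x00,0x01,0x13,0x0f] = 77 90 ea ca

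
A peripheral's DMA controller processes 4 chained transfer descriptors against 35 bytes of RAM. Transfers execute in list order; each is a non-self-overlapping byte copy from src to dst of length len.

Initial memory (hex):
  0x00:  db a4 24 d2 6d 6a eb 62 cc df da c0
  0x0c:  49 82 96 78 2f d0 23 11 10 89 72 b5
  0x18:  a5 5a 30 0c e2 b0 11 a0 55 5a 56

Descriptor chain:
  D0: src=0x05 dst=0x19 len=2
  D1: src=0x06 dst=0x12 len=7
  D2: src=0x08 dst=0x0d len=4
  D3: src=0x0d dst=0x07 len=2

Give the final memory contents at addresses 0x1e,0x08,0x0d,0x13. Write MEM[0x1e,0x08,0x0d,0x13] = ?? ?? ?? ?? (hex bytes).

  after D0: wrote 2B at 0x19 = 6aeb
  after D1: wrote 7B at 0x12 = eb62ccdfdac049
  after D2: wrote 4B at 0x0d = ccdfdac0
  after D3: wrote 2B at 0x07 = ccdf
query mem[0x1e]=0x11, mem[0x08]=0xdf, mem[0x0d]=0xcc, mem[0x13]=0x62

MEM[0x1e,0x08,0x0d,0x13] = 11 df cc 62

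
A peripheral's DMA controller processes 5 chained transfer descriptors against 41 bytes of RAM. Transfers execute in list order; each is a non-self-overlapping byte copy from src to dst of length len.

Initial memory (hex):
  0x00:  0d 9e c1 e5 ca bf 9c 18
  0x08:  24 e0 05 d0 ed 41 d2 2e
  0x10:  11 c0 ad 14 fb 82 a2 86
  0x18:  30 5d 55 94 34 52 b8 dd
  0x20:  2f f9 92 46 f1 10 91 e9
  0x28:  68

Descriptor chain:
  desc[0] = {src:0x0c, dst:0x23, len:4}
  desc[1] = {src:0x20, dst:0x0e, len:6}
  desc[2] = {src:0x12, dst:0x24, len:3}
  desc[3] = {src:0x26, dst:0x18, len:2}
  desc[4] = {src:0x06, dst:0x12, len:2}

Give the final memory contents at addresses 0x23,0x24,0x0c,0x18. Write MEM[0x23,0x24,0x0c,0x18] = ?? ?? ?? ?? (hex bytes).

D0: mem[0x23..0x26] <- [ed 41 d2 2e]
D1: mem[0x0e..0x13] <- [2f f9 92 ed 41 d2]
D2: mem[0x24..0x26] <- [41 d2 fb]
D3: mem[0x18..0x19] <- [fb e9]
D4: mem[0x12..0x13] <- [9c 18]
query mem[0x23]=0xed, mem[0x24]=0x41, mem[0x0c]=0xed, mem[0x18]=0xfb

MEM[0x23,0x24,0x0c,0x18] = ed 41 ed fb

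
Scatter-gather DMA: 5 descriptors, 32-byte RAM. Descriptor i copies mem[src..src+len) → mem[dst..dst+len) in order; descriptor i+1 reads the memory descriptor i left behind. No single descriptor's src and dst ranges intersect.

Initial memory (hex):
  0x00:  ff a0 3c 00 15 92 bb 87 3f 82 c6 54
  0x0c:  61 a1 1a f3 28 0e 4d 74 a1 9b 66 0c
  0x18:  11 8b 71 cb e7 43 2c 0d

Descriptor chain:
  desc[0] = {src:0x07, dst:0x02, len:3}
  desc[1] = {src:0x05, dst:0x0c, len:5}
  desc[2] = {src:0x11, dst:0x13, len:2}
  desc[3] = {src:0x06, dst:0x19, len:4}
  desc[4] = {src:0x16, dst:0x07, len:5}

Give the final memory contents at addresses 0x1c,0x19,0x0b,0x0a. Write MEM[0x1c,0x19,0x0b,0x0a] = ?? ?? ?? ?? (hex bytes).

  after D0: wrote 3B at 0x02 = 873f82
  after D1: wrote 5B at 0x0c = 92bb873f82
  after D2: wrote 2B at 0x13 = 0e4d
  after D3: wrote 4B at 0x19 = bb873f82
  after D4: wrote 5B at 0x07 = 660c11bb87
query mem[0x1c]=0x82, mem[0x19]=0xbb, mem[0x0b]=0x87, mem[0x0a]=0xbb

MEM[0x1c,0x19,0x0b,0x0a] = 82 bb 87 bb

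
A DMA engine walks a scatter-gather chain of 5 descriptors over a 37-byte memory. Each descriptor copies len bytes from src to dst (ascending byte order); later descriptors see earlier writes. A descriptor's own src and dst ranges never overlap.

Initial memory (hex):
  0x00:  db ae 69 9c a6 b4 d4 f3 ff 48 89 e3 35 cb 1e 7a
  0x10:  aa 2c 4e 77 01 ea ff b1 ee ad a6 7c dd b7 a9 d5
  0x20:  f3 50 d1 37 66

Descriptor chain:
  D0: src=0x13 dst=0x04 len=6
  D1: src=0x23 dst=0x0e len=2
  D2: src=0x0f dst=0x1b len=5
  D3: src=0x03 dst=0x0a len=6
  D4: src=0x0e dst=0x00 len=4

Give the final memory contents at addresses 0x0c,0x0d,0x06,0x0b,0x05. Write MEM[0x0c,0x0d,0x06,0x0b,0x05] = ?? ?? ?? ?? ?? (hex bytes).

#0 dst[0x04+6] := {0x77,0x01,0xea,0xff,0xb1,0xee}
#1 dst[0x0e+2] := {0x37,0x66}
#2 dst[0x1b+5] := {0x66,0xaa,0x2c,0x4e,0x77}
#3 dst[0x0a+6] := {0x9c,0x77,0x01,0xea,0xff,0xb1}
#4 dst[0x00+4] := {0xff,0xb1,0xaa,0x2c}
query mem[0x0c]=0x01, mem[0x0d]=0xea, mem[0x06]=0xea, mem[0x0b]=0x77, mem[0x05]=0x01

MEM[0x0c,0x0d,0x06,0x0b,0x05] = 01 ea ea 77 01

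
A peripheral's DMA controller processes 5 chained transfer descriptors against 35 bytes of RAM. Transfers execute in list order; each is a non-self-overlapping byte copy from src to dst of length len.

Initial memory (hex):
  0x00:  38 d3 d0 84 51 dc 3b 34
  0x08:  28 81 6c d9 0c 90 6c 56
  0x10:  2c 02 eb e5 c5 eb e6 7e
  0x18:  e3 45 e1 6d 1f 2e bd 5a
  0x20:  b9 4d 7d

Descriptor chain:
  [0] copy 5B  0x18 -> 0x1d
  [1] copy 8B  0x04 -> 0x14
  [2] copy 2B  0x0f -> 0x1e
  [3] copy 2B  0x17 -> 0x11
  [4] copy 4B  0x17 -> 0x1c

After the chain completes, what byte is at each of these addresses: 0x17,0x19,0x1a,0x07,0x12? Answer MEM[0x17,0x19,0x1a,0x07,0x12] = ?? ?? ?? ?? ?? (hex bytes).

MEM[0x17,0x19,0x1a,0x07,0x12] = 34 81 6c 34 28

  after D0: wrote 5B at 0x1d = e345e16d1f
  after D1: wrote 8B at 0x14 = 51dc3b3428816cd9
  after D2: wrote 2B at 0x1e = 562c
  after D3: wrote 2B at 0x11 = 3428
  after D4: wrote 4B at 0x1c = 3428816c
query mem[0x17]=0x34, mem[0x19]=0x81, mem[0x1a]=0x6c, mem[0x07]=0x34, mem[0x12]=0x28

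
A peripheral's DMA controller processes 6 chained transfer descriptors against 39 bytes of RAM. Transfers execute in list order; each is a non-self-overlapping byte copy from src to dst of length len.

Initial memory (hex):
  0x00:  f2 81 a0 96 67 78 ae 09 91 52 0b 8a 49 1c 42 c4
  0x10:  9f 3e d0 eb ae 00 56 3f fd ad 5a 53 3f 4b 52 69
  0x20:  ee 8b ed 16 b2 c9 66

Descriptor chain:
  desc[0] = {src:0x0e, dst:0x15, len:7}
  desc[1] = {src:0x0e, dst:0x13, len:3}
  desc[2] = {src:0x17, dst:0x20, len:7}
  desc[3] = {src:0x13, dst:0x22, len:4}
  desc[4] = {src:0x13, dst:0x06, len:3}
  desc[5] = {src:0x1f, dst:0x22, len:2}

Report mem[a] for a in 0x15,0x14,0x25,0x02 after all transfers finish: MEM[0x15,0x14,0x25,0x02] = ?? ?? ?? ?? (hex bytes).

MEM[0x15,0x14,0x25,0x02] = 9f c4 c4 a0

D0: mem[0x15..0x1b] <- [42 c4 9f 3e d0 eb ae]
D1: mem[0x13..0x15] <- [42 c4 9f]
D2: mem[0x20..0x26] <- [9f 3e d0 eb ae 3f 4b]
D3: mem[0x22..0x25] <- [42 c4 9f c4]
D4: mem[0x06..0x08] <- [42 c4 9f]
D5: mem[0x22..0x23] <- [69 9f]
query mem[0x15]=0x9f, mem[0x14]=0xc4, mem[0x25]=0xc4, mem[0x02]=0xa0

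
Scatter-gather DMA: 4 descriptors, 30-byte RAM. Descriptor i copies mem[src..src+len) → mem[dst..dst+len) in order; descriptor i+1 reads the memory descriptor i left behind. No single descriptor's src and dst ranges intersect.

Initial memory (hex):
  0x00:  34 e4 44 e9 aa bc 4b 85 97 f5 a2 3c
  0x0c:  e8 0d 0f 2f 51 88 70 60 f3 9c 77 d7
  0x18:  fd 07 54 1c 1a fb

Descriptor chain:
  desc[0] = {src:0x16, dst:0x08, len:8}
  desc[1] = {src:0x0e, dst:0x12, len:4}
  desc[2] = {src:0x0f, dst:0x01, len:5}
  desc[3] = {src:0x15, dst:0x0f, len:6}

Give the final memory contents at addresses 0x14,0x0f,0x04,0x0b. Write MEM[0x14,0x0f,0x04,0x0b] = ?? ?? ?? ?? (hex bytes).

MEM[0x14,0x0f,0x04,0x0b] = 54 88 1a 07

#0 dst[0x08+8] := {0x77,0xd7,0xfd,0x07,0x54,0x1c,0x1a,0xfb}
#1 dst[0x12+4] := {0x1a,0xfb,0x51,0x88}
#2 dst[0x01+5] := {0xfb,0x51,0x88,0x1a,0xfb}
#3 dst[0x0f+6] := {0x88,0x77,0xd7,0xfd,0x07,0x54}
query mem[0x14]=0x54, mem[0x0f]=0x88, mem[0x04]=0x1a, mem[0x0b]=0x07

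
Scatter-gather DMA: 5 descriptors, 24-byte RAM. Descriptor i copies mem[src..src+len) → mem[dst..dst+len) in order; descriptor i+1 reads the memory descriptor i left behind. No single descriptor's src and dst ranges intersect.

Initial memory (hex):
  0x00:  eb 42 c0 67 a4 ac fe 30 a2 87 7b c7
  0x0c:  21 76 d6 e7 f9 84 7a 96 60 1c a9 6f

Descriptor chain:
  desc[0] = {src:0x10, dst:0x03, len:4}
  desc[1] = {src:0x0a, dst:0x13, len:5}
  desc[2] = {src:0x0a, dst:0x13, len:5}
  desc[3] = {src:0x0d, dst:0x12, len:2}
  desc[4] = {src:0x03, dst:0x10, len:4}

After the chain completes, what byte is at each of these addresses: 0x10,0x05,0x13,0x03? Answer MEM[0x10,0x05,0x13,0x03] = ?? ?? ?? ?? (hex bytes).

[0] 0x10->0x03 len=4 : f9 84 7a 96
[1] 0x0a->0x13 len=5 : 7b c7 21 76 d6
[2] 0x0a->0x13 len=5 : 7b c7 21 76 d6
[3] 0x0d->0x12 len=2 : 76 d6
[4] 0x03->0x10 len=4 : f9 84 7a 96
query mem[0x10]=0xf9, mem[0x05]=0x7a, mem[0x13]=0x96, mem[0x03]=0xf9

MEM[0x10,0x05,0x13,0x03] = f9 7a 96 f9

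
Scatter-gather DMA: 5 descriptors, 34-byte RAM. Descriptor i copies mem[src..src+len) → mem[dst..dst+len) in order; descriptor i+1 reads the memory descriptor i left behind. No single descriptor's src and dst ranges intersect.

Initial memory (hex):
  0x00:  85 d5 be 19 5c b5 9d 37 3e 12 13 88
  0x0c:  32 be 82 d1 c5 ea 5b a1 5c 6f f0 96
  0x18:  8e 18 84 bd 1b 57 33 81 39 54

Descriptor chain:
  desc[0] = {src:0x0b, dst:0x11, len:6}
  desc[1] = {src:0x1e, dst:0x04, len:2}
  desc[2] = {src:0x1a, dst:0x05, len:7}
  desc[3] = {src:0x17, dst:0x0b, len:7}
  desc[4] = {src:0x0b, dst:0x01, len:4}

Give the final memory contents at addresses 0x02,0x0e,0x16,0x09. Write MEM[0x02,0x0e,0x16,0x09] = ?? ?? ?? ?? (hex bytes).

MEM[0x02,0x0e,0x16,0x09] = 8e 84 c5 33

  after D0: wrote 6B at 0x11 = 8832be82d1c5
  after D1: wrote 2B at 0x04 = 3381
  after D2: wrote 7B at 0x05 = 84bd1b57338139
  after D3: wrote 7B at 0x0b = 968e1884bd1b57
  after D4: wrote 4B at 0x01 = 968e1884
query mem[0x02]=0x8e, mem[0x0e]=0x84, mem[0x16]=0xc5, mem[0x09]=0x33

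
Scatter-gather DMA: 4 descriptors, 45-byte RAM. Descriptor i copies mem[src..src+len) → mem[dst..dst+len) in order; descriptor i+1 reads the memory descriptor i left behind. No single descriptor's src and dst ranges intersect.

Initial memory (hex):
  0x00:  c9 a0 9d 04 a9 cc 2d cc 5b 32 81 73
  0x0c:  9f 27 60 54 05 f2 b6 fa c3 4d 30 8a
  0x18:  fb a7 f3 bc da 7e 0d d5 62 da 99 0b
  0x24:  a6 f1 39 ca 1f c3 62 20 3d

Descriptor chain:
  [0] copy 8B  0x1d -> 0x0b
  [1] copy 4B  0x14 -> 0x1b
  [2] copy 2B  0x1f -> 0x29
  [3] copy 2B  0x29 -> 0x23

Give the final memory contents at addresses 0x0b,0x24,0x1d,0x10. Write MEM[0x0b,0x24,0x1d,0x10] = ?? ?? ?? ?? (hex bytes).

[0] 0x1d->0x0b len=8 : 7e 0d d5 62 da 99 0b a6
[1] 0x14->0x1b len=4 : c3 4d 30 8a
[2] 0x1f->0x29 len=2 : d5 62
[3] 0x29->0x23 len=2 : d5 62
query mem[0x0b]=0x7e, mem[0x24]=0x62, mem[0x1d]=0x30, mem[0x10]=0x99

MEM[0x0b,0x24,0x1d,0x10] = 7e 62 30 99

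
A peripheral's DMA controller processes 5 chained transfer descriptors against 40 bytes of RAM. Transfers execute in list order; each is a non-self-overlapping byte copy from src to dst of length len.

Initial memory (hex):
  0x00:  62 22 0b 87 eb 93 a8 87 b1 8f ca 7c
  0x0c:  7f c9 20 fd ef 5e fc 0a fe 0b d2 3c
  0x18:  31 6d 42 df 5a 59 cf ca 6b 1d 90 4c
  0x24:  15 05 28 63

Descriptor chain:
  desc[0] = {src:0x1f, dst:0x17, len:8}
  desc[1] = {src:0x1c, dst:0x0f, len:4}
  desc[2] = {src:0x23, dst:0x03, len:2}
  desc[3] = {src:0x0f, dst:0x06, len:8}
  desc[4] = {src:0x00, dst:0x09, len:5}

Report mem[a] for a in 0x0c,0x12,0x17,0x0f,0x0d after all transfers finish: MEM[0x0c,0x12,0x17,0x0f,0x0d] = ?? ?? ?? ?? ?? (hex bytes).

[0] 0x1f->0x17 len=8 : ca 6b 1d 90 4c 15 05 28
[1] 0x1c->0x0f len=4 : 15 05 28 ca
[2] 0x23->0x03 len=2 : 4c 15
[3] 0x0f->0x06 len=8 : 15 05 28 ca 0a fe 0b d2
[4] 0x00->0x09 len=5 : 62 22 0b 4c 15
query mem[0x0c]=0x4c, mem[0x12]=0xca, mem[0x17]=0xca, mem[0x0f]=0x15, mem[0x0d]=0x15

MEM[0x0c,0x12,0x17,0x0f,0x0d] = 4c ca ca 15 15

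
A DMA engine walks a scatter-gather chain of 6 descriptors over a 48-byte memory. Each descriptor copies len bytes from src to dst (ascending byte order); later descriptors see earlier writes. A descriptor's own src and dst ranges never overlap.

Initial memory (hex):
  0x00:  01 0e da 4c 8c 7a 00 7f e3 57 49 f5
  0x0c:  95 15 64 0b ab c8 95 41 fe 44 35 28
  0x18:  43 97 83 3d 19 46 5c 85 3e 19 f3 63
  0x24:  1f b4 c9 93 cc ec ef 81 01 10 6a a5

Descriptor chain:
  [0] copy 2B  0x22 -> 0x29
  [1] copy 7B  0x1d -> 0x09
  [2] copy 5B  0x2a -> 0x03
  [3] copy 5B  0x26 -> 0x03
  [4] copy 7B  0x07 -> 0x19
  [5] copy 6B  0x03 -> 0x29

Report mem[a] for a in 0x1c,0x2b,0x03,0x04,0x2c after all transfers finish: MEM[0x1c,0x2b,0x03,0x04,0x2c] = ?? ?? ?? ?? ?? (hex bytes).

[0] 0x22->0x29 len=2 : f3 63
[1] 0x1d->0x09 len=7 : 46 5c 85 3e 19 f3 63
[2] 0x2a->0x03 len=5 : 63 81 01 10 6a
[3] 0x26->0x03 len=5 : c9 93 cc f3 63
[4] 0x07->0x19 len=7 : 63 e3 46 5c 85 3e 19
[5] 0x03->0x29 len=6 : c9 93 cc f3 63 e3
query mem[0x1c]=0x5c, mem[0x2b]=0xcc, mem[0x03]=0xc9, mem[0x04]=0x93, mem[0x2c]=0xf3

MEM[0x1c,0x2b,0x03,0x04,0x2c] = 5c cc c9 93 f3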